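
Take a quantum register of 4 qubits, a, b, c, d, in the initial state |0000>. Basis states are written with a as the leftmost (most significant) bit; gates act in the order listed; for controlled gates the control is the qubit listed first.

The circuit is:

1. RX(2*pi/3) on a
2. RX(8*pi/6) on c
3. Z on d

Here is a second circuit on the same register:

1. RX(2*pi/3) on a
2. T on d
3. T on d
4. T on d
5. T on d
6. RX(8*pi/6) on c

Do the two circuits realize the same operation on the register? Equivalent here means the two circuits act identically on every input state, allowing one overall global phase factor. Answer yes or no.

Yes: on every input state the two circuits agree up to one overall phase factor.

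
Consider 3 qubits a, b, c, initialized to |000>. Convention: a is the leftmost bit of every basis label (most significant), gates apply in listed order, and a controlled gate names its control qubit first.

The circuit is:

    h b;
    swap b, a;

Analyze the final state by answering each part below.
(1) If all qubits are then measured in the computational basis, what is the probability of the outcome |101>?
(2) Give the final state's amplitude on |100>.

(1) The probability of measuring |101> is 0.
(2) |100> carries amplitude sqrt(2)/2 in the final state.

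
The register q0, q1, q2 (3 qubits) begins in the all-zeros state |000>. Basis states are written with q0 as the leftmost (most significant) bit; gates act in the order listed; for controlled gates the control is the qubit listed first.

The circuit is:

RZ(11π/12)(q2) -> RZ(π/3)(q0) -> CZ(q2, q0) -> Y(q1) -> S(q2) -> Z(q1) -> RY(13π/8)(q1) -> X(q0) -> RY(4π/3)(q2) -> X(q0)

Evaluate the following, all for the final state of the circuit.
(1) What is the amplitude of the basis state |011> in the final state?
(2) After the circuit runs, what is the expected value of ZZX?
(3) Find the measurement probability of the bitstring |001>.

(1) |011> carries amplitude -sqrt(3)*exp(7*I*pi/8)*cos(3*pi/16)/2 in the final state.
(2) In the final state, ZZX has expectation sqrt(6 - 3*sqrt(2))/4.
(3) The probability of measuring |001> is 3/8 - 3*sqrt(2 - sqrt(2))/16.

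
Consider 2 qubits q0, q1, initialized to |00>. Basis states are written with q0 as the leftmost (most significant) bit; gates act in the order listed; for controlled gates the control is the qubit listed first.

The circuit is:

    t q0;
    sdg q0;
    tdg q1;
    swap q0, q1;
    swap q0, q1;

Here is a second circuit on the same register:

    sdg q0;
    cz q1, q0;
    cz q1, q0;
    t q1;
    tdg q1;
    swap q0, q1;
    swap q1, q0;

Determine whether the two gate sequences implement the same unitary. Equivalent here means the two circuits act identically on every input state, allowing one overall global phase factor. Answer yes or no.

No: there is an input state on which the two circuits produce genuinely different outputs (not merely differing by a phase).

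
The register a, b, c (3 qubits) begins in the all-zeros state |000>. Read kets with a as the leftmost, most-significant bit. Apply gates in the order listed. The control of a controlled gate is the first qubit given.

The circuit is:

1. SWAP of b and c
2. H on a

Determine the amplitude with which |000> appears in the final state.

The final state's coefficient on |000> equals sqrt(2)/2.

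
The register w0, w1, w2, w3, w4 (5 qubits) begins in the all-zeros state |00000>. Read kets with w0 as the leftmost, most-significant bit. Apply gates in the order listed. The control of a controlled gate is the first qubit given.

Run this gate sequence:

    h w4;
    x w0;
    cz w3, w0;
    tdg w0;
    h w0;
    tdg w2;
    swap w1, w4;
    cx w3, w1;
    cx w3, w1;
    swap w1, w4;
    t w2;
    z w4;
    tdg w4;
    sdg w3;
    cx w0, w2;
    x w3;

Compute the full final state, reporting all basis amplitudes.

The final amplitudes are -exp(3*I*pi/4)/2 on |00010>, I/2 on |00011>, exp(3*I*pi/4)/2 on |10110>, -I/2 on |10111>, and 0 on every other basis state. Key observation: the block from step 6 through step 11 cancels to the identity and can be dropped.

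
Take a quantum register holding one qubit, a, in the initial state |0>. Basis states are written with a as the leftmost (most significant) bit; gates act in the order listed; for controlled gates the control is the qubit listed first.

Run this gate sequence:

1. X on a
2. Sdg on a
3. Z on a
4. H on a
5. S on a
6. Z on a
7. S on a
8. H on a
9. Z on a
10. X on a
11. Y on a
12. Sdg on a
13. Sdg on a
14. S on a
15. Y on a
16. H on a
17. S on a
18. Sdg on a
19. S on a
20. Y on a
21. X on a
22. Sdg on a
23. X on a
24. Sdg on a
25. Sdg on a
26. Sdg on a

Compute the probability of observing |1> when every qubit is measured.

The probability of measuring |1> is 1/2.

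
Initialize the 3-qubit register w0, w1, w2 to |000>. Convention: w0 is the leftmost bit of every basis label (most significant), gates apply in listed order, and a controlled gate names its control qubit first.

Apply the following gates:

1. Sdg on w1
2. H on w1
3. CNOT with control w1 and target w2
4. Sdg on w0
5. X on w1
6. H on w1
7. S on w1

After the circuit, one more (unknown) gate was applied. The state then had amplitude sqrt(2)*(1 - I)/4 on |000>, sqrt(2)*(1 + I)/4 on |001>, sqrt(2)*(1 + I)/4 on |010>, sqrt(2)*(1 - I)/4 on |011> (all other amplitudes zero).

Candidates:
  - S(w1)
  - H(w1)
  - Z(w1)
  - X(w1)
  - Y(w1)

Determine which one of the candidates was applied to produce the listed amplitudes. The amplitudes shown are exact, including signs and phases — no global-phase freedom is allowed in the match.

The applied gate was H(w1).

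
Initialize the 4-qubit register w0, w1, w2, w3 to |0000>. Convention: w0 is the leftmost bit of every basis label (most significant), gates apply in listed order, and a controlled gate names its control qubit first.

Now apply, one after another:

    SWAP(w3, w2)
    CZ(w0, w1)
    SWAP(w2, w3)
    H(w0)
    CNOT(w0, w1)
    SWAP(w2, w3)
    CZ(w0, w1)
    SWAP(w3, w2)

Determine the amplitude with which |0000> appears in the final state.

The final state's coefficient on |0000> equals sqrt(2)/2.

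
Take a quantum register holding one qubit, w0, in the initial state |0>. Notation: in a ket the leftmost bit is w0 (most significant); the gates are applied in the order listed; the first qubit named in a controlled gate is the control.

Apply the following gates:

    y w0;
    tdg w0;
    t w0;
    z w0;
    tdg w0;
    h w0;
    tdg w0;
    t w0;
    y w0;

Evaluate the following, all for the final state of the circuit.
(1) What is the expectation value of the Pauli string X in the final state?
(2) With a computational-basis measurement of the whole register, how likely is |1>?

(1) In the final state, X has expectation 1.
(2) Outcome |1> occurs with probability 1/2.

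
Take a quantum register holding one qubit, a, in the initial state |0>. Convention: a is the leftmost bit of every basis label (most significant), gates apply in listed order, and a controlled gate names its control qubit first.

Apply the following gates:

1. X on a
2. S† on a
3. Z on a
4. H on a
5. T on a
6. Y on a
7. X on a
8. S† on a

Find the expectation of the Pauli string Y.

In the final state, Y has expectation -sqrt(2)/2.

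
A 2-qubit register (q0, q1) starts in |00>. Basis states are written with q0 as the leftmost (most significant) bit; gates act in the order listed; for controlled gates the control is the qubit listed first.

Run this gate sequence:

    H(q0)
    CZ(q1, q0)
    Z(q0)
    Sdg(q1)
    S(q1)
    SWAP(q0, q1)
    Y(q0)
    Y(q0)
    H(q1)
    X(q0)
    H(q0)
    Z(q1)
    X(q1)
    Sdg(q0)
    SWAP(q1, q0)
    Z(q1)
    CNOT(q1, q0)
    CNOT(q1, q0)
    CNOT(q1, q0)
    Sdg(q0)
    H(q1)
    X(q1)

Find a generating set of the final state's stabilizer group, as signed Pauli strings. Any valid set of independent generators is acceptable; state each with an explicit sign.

The final state is stabilized by the group generated by +XZ, +ZX; other independent generating sets are equally valid. Key observation: the block from step 17 through step 18 cancels to the identity and can be dropped.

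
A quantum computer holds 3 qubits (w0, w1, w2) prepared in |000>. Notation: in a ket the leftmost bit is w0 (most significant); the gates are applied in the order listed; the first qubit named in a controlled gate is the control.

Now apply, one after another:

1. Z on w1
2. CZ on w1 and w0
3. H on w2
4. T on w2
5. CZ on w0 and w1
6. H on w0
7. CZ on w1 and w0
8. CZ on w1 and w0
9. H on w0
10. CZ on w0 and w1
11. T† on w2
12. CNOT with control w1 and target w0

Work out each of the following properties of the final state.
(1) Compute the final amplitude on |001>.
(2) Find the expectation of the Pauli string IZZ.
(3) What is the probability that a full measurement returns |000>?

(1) The final state's coefficient on |001> equals sqrt(2)/2.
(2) The observable IZZ averages to 0.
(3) The probability of measuring |000> is 1/2.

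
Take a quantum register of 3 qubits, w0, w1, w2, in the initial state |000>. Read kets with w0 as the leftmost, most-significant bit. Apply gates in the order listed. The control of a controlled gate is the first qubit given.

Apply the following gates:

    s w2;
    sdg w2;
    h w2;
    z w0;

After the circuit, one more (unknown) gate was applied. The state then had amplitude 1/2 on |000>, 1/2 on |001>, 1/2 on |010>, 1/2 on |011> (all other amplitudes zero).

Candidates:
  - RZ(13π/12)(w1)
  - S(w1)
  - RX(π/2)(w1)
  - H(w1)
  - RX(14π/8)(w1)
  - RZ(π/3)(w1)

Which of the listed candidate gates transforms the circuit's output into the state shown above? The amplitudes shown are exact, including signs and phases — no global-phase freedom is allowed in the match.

The unique candidate consistent with the amplitudes is H(w1). Key observation: the block from step 1 through step 2 cancels to the identity and can be dropped.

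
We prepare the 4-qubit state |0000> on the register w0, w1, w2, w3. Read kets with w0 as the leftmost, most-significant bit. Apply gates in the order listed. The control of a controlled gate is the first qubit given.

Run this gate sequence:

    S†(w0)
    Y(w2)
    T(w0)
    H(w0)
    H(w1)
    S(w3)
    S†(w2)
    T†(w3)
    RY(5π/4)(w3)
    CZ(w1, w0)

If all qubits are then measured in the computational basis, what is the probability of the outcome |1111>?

A full measurement returns |1111> with probability sqrt(2)/16 + 1/8.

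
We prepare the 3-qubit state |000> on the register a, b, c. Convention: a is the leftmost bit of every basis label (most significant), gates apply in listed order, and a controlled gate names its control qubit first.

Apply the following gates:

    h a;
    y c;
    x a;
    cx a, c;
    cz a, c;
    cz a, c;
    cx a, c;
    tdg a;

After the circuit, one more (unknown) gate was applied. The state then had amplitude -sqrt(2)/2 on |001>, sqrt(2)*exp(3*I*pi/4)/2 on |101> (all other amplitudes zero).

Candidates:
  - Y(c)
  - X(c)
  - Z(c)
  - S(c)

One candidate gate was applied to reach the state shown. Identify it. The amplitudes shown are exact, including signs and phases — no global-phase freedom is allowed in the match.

The unique candidate consistent with the amplitudes is S(c). Key observation: steps 4-7 multiply out to the identity, so the circuit reduces to the remaining gates.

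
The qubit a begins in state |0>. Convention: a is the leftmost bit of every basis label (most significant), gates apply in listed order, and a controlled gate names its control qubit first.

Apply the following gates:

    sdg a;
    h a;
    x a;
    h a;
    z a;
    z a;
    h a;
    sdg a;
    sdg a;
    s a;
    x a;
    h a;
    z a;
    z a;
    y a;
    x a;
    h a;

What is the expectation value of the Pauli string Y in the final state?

In the final state, Y has expectation -1.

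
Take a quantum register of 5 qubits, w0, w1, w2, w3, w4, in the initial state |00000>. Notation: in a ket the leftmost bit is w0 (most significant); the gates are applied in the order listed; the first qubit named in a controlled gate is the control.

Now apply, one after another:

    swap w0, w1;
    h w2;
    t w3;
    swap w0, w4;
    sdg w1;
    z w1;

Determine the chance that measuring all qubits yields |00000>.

A full measurement returns |00000> with probability 1/2.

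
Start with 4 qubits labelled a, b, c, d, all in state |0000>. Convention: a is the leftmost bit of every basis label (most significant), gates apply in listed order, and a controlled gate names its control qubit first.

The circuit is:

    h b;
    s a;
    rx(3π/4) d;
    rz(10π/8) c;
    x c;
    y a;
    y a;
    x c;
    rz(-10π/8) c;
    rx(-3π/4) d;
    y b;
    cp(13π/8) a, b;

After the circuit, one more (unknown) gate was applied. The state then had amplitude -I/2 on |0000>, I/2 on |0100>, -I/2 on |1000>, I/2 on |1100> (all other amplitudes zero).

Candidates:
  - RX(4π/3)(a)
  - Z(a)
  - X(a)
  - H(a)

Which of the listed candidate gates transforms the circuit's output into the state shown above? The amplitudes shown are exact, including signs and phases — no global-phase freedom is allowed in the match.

It was H(a) that produced the state shown. Key observation: gates 3-10 undo each other exactly, leaving only the rest of the circuit to track.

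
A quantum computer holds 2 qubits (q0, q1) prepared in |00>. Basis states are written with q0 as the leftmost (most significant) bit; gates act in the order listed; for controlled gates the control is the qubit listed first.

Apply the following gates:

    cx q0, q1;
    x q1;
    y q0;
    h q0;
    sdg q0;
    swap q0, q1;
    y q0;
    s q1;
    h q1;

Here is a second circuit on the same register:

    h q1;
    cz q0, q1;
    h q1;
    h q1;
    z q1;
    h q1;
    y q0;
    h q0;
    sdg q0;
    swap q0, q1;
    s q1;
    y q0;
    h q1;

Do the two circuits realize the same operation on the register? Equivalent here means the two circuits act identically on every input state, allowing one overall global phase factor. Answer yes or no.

Yes, they are equivalent — the unitaries differ by at most a global phase.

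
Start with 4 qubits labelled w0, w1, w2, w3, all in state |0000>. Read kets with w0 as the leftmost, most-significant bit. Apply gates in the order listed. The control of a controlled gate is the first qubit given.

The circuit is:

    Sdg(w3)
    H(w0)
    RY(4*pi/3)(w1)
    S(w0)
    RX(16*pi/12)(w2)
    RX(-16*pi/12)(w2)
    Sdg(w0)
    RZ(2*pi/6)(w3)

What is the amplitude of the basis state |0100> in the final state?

The final state's coefficient on |0100> equals -sqrt(6)*exp(5*I*pi/6)/4.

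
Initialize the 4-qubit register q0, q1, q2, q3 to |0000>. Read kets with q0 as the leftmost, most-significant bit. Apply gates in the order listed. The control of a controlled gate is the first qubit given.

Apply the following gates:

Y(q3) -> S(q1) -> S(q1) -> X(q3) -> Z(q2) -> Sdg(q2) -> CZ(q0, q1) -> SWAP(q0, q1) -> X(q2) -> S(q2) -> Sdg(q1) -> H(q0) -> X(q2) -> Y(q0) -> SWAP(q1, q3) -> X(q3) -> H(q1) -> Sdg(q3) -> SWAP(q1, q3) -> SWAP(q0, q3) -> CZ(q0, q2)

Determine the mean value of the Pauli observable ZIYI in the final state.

The expectation value of ZIYI is 0.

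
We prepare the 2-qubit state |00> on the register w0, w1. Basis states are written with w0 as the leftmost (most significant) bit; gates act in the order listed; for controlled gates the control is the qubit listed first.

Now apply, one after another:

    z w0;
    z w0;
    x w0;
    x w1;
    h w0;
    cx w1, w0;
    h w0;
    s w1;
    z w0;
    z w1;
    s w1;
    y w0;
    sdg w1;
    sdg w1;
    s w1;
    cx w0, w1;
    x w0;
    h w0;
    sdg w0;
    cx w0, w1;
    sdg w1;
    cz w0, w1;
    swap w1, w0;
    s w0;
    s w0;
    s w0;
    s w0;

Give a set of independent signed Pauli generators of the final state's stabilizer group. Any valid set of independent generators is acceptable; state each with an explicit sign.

The stabilizer group can be generated by -XX, -ZZ, among other valid generating sets. Key observation: the block from step 24 through step 27 cancels to the identity and can be dropped.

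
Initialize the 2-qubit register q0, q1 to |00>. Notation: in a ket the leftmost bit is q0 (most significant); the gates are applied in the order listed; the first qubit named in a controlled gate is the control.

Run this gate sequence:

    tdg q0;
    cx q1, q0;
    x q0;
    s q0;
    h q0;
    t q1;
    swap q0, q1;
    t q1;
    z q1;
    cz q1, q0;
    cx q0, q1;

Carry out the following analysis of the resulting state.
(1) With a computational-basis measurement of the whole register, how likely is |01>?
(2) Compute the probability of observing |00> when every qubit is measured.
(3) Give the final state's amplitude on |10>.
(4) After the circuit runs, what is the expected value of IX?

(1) A full measurement returns |01> with probability 1/2.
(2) Outcome |00> occurs with probability 1/2.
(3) The amplitude on |10> is 0.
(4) The observable IX averages to sqrt(2)/2.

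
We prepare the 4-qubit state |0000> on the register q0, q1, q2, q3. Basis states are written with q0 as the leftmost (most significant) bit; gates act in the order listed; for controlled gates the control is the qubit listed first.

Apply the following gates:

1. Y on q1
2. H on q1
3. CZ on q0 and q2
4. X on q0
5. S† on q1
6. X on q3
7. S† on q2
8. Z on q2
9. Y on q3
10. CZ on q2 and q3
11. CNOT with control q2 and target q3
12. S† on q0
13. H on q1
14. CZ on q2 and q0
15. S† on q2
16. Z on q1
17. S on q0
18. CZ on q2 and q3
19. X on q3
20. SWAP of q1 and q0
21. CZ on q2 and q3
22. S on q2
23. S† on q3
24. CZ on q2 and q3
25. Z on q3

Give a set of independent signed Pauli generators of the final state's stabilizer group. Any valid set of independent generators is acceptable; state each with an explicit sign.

The stabilizer group can be generated by +YIII, -IZII, +IIZI, -IIIZ, among other valid generating sets.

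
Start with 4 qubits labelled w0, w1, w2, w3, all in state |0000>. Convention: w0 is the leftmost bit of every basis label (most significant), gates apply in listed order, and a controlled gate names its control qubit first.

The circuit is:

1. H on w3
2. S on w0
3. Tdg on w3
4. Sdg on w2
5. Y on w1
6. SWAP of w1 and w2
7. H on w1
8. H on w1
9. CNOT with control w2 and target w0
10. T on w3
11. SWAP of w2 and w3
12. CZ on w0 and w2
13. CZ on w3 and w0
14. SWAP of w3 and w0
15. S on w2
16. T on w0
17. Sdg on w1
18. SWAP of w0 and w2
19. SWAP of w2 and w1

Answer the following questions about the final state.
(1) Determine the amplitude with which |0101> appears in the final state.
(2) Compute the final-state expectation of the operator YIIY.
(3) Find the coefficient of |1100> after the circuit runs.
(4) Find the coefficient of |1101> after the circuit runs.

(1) The amplitude on |0101> is -sqrt(2)*exp(3*I*pi/4)/2. Key observation: the block from step 7 through step 8 cancels to the identity and can be dropped.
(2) The observable YIIY averages to 0.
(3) The amplitude on |1100> is 0.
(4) |1101> carries amplitude -sqrt(2)*exp(I*pi/4)/2 in the final state.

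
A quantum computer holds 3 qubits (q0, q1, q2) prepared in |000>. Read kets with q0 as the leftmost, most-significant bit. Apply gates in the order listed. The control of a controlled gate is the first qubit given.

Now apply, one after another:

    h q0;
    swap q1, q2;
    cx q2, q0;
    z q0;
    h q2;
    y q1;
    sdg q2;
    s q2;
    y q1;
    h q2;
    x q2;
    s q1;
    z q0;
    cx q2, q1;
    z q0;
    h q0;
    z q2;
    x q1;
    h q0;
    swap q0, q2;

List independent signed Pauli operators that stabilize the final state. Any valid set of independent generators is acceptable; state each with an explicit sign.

One valid set of independent stabilizer generators is -IIX, -ZII, +IZI (any independent generating set of the same group is equally correct). Key observation: gates 5-10 undo each other exactly, leaving only the rest of the circuit to track.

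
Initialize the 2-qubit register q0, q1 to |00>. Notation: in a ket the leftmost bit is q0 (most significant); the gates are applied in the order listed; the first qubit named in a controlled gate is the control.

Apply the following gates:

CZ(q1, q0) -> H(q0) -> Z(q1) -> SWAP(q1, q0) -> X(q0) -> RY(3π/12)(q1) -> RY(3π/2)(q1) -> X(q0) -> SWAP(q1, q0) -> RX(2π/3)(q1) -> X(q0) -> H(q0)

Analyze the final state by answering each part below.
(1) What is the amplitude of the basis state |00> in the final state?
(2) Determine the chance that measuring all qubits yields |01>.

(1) The final state's coefficient on |00> equals sqrt(2)*(-sqrt(sqrt(2) + 2) - sqrt(2 - sqrt(2)))/8.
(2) Outcome |01> occurs with probability 3*sqrt(2)/16 + 3/8.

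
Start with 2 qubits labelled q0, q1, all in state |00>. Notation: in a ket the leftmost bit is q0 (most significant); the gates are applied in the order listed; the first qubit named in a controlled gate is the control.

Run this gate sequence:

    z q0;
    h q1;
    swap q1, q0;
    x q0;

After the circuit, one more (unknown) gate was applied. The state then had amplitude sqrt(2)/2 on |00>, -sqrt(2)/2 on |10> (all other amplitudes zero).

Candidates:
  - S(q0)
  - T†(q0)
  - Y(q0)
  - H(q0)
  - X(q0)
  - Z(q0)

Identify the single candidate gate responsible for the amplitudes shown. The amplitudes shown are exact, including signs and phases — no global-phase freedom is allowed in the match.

The unique candidate consistent with the amplitudes is Z(q0).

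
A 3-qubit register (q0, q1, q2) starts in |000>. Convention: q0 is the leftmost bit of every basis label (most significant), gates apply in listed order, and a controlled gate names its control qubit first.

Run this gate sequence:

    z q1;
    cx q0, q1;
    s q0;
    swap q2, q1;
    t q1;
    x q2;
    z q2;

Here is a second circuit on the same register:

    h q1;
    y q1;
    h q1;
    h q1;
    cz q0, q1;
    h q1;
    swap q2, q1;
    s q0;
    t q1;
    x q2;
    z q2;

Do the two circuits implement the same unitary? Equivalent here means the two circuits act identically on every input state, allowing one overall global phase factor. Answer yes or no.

No: there is an input state on which the two circuits produce genuinely different outputs (not merely differing by a phase).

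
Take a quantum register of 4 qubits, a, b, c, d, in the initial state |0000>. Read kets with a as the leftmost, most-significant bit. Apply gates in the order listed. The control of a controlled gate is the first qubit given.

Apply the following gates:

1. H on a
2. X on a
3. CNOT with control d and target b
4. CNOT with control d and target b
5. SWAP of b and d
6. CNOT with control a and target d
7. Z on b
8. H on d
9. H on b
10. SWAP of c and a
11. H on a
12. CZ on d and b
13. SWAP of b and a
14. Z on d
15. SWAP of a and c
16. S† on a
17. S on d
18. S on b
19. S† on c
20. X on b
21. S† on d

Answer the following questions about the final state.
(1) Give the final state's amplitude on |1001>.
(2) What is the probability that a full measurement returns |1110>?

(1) The final state's coefficient on |1001> equals 1/4.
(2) The probability of measuring |1110> is 1/16.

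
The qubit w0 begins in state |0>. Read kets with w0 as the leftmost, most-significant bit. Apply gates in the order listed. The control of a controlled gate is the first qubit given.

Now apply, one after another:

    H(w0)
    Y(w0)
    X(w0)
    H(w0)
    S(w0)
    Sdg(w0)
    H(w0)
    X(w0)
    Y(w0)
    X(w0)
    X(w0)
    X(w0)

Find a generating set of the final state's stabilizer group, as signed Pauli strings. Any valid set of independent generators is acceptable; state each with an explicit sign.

The final state is stabilized by the group generated by +X; other independent generating sets are equally valid. Key observation: gates 2-9 undo each other exactly, leaving only the rest of the circuit to track.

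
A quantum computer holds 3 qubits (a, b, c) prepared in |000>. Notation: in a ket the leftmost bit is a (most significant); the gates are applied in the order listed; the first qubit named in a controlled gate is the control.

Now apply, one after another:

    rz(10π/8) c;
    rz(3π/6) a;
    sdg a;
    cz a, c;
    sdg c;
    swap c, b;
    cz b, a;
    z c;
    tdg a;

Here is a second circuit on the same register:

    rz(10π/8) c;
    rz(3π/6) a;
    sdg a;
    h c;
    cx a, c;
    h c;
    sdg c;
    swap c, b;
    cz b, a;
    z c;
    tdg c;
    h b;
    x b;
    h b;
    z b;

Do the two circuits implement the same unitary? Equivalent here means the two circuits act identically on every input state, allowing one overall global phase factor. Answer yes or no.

No, they are not equivalent — no single phase factor reconciles the two unitaries.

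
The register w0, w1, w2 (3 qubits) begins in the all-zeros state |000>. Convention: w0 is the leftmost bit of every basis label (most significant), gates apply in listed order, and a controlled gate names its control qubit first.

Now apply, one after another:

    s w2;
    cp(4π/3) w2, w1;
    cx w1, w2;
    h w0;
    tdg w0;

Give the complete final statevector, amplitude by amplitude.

After the circuit, the state carries amplitude sqrt(2)/2 on |000>, -sqrt(2)*exp(3*I*pi/4)/2 on |100>, and 0 on every other basis state.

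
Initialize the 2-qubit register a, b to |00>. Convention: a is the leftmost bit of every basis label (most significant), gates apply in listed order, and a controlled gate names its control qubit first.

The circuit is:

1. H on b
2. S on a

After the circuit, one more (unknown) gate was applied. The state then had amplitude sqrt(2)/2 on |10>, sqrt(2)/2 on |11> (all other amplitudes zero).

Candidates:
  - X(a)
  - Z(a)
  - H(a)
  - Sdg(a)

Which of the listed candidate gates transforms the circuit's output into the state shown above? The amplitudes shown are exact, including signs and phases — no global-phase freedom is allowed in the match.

The unique candidate consistent with the amplitudes is X(a).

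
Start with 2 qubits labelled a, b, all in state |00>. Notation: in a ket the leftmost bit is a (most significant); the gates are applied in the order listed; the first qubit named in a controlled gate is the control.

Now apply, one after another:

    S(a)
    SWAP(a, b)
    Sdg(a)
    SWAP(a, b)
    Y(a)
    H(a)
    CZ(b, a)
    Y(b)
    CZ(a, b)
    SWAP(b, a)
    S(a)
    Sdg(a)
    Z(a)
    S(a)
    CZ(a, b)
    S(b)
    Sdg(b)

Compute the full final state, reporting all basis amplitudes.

The final amplitudes are 0 on |00>, 0 on |01>, sqrt(2)*I/2 on |10>, -sqrt(2)*I/2 on |11>. Key observation: the block from step 16 through step 17 cancels to the identity and can be dropped.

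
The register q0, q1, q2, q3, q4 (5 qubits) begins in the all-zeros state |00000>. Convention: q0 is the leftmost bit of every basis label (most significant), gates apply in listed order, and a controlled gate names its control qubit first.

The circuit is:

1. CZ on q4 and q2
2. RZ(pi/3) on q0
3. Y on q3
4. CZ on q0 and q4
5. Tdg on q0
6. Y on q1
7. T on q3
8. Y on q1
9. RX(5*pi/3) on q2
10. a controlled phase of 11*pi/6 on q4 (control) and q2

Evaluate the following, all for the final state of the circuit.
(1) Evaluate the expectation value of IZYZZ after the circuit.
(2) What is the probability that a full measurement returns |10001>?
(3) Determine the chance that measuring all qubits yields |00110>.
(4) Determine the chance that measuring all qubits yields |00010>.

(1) The expectation value of IZYZZ is -sqrt(3)/2.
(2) The probability of measuring |10001> is 0.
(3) The probability of measuring |00110> is 1/4.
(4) A full measurement returns |00010> with probability 3/4.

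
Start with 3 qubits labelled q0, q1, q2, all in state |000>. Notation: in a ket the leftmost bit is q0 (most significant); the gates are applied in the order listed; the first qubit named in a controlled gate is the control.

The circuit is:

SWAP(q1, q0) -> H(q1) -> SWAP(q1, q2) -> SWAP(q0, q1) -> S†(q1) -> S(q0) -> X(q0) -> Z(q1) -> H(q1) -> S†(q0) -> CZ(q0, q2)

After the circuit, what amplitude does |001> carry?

The amplitude on |001> is 0.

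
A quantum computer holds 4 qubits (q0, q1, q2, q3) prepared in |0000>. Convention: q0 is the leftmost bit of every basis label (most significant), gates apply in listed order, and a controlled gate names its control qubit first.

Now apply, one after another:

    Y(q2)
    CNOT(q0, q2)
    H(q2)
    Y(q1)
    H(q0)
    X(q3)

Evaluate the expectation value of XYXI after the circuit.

In the final state, XYXI has expectation 0.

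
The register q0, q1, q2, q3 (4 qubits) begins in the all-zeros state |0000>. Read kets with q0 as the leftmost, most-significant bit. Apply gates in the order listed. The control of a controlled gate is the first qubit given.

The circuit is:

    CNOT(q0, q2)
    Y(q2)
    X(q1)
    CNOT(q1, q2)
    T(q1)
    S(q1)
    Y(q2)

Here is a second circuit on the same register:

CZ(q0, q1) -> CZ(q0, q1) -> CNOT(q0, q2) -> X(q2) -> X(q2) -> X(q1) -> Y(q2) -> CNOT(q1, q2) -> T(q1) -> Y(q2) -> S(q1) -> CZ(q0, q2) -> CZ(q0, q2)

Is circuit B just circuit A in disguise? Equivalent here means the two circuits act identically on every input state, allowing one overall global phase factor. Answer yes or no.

Yes: on every input state the two circuits agree up to one overall phase factor.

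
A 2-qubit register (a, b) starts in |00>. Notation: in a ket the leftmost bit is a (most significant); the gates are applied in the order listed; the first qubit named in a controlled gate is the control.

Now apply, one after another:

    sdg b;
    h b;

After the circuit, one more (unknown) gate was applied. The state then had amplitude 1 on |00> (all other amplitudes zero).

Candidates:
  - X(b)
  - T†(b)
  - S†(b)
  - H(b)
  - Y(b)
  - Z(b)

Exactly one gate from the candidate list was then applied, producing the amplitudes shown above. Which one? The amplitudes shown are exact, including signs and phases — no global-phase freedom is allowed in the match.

The unique candidate consistent with the amplitudes is H(b).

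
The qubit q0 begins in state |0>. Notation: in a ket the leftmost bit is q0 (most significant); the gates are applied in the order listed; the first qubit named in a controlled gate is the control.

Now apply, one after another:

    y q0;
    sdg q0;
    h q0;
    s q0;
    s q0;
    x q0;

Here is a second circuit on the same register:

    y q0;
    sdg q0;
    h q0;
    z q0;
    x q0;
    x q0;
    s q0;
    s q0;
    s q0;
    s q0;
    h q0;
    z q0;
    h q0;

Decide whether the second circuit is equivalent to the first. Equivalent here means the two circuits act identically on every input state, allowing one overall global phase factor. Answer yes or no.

Yes, they are equivalent — the unitaries differ by at most a global phase.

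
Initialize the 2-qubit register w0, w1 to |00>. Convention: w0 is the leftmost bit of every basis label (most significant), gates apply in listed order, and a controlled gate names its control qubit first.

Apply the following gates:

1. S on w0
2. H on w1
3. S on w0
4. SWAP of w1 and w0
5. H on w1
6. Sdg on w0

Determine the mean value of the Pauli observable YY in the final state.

The expectation value of YY is 0.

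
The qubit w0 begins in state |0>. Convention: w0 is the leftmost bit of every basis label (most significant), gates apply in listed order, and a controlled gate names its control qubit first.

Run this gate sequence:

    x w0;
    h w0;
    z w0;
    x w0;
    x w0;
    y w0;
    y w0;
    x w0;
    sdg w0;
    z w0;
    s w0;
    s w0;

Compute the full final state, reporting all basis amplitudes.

The final amplitudes are sqrt(2)/2 on |0>, -sqrt(2)*I/2 on |1>. Key observation: the block from step 5 through step 8 cancels to the identity and can be dropped.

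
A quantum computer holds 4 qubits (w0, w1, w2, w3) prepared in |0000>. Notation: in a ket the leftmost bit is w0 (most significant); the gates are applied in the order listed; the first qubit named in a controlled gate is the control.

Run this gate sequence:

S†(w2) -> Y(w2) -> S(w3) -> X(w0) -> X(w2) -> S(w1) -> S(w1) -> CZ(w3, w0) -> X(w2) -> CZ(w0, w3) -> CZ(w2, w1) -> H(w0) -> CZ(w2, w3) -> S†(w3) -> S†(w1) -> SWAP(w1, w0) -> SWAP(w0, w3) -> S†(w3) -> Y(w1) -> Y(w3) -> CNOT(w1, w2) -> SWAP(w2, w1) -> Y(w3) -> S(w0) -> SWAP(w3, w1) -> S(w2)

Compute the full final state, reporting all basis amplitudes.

The final amplitudes are -sqrt(2)/2 on |0001>, -sqrt(2)*I/2 on |0010>, and 0 on every other basis state.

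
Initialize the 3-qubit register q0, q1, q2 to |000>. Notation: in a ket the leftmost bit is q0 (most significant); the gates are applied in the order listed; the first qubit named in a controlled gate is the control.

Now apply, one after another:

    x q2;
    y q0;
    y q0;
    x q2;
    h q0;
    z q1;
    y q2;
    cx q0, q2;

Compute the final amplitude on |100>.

The final state's coefficient on |100> equals sqrt(2)*I/2.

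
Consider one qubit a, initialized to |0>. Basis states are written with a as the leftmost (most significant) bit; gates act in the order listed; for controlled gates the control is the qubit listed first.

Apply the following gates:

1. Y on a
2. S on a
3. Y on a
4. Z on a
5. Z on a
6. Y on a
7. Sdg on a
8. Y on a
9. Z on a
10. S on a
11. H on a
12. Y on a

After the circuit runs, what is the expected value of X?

In the final state, X has expectation -1.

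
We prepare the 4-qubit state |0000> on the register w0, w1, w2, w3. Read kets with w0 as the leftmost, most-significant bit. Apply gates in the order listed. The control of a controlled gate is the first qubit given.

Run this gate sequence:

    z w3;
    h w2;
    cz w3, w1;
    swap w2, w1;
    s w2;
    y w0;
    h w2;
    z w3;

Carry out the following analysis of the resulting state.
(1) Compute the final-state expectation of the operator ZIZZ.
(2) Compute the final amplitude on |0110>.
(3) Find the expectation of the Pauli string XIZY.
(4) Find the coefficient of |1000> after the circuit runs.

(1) The expectation value of ZIZZ is 0.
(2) The amplitude on |0110> is 0.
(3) In the final state, XIZY has expectation 0.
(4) The final state's coefficient on |1000> equals I/2.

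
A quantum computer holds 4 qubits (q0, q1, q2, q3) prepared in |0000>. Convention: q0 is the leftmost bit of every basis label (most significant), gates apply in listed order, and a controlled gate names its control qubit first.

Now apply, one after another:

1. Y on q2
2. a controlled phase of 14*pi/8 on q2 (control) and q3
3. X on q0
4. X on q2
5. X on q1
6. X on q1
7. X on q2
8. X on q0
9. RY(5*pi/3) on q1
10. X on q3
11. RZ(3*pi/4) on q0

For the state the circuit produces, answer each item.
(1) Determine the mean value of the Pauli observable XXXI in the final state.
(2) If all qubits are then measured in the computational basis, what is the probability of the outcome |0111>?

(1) In the final state, XXXI has expectation 0. Key observation: the block from step 3 through step 8 cancels to the identity and can be dropped.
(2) A full measurement returns |0111> with probability 1/4.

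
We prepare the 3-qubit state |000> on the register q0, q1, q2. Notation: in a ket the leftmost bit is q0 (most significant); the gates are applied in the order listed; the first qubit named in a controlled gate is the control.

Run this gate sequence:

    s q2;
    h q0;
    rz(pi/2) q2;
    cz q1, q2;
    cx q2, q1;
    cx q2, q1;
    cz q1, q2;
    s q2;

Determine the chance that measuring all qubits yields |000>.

Outcome |000> occurs with probability 1/2. Key observation: the block from step 4 through step 7 cancels to the identity and can be dropped.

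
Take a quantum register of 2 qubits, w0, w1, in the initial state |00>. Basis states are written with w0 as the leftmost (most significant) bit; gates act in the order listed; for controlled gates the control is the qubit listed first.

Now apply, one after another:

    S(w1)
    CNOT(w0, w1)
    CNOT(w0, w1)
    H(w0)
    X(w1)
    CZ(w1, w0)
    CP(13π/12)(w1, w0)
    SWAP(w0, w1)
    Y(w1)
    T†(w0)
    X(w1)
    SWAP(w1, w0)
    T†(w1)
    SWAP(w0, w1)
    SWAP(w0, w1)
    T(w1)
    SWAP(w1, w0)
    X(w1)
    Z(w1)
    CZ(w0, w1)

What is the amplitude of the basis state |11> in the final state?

The amplitude on |11> is sqrt(2)*exp(I*pi/4)/2. Key observation: the block from step 11 through step 18 cancels to the identity and can be dropped.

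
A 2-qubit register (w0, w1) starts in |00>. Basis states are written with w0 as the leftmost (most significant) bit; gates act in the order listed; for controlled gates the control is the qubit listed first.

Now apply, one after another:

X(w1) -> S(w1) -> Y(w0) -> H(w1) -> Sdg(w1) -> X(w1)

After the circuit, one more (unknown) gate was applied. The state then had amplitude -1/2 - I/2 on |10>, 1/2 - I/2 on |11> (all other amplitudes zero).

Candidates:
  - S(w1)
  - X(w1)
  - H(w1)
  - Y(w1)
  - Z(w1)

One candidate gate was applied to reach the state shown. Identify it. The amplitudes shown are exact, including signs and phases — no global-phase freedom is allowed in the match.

It was H(w1) that produced the state shown.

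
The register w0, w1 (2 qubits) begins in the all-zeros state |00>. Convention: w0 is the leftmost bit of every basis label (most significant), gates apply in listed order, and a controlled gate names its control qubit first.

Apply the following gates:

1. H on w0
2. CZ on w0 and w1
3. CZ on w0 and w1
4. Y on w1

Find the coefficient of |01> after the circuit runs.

The amplitude on |01> is sqrt(2)*I/2. Key observation: steps 2-3 multiply out to the identity, so the circuit reduces to the remaining gates.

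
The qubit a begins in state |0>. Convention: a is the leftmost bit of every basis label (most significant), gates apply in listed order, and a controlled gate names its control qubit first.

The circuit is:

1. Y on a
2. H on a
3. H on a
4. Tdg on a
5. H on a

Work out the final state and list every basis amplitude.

The resulting statevector has amplitude sqrt(2)*exp(I*pi/4)/2 on |0>, -sqrt(2)*exp(I*pi/4)/2 on |1>.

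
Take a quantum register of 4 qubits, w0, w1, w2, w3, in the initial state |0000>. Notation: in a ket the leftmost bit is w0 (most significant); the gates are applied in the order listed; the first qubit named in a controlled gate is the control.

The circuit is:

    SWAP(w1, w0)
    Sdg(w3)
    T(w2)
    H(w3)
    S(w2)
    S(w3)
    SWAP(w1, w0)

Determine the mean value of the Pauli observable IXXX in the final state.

The observable IXXX averages to 0.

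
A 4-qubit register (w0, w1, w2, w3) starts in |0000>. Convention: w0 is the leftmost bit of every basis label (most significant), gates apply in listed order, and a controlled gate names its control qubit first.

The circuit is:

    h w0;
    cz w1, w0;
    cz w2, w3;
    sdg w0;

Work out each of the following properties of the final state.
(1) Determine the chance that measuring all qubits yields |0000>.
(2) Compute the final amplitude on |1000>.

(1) A full measurement returns |0000> with probability 1/2.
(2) The final state's coefficient on |1000> equals -sqrt(2)*I/2.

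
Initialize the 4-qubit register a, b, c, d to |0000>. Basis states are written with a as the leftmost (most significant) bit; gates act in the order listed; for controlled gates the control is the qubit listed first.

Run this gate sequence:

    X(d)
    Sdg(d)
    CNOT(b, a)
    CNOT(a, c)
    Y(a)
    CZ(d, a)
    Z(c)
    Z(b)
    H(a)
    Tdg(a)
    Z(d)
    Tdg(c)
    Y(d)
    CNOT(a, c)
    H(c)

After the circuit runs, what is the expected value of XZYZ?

The observable XZYZ averages to -sqrt(2)/2.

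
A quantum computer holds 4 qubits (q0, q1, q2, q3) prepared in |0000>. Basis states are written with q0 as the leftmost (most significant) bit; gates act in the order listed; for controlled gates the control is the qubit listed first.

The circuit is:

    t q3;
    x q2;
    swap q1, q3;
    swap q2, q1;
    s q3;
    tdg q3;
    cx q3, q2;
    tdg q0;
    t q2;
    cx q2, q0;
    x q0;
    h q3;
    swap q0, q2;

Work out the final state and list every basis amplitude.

The resulting statevector has amplitude sqrt(2)/2 on |0110>, sqrt(2)/2 on |0111>, and 0 on every other basis state.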